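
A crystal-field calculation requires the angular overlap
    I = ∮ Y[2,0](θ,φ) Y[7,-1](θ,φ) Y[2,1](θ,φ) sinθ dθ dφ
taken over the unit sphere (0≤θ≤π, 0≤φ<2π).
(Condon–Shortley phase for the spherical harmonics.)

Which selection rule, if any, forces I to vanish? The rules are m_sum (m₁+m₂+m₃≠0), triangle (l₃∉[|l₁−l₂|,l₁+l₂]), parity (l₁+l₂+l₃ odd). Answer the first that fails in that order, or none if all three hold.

Σmᵢ = 0  ✓
l₃∈[|l₁−l₂|,l₁+l₂]=[5,9], have l₃=2  ✗
Σlᵢ = 11 ⇒ odd

triangle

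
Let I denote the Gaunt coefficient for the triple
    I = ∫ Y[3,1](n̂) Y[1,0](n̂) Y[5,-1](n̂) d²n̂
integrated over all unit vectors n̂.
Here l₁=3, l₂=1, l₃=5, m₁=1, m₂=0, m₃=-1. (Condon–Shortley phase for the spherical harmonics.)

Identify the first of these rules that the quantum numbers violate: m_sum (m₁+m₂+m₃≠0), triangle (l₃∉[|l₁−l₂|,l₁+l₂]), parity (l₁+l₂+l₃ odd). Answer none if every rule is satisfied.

triangle

Σmᵢ = 0  ✓
l₃∈[|l₁−l₂|,l₁+l₂]=[2,4], have l₃=5  ✗
Σlᵢ = 9 ⇒ odd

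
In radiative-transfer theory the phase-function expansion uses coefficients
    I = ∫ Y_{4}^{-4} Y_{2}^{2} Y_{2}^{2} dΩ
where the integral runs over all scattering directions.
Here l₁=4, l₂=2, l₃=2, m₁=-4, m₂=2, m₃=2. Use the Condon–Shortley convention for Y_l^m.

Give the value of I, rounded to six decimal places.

0.337168

Checks pass: Σm=0; 8 even; l₃=2∈[2,6].
(2·4+1)(2·2+1)(2·2+1) = 225
Δ: 4! 4! 0! / 9! → 1/630
sum: t=2:+1/16 = 1/16
3j²(4 2 2; 0 0 0) = Δ·Π!·Σ² = 2/35  (sign +1)
sum: t=4:+1/576 = 1/576
3j²(4 2 2; -4 2 2) = Δ·Π!·Σ² = 1/9  (sign +1)
combine: 4πI² = 225·2/35·1/9 = 10/7
take √, sign +1: I = 0.33716777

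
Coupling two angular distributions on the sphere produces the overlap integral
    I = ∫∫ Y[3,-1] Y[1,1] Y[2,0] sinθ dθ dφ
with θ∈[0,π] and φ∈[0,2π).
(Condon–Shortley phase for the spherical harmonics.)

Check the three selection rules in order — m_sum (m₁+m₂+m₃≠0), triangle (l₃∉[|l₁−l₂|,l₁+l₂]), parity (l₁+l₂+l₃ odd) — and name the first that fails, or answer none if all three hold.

m₁+m₂+m₃ = -1 + 1 + 0 = 0  ✓
triangle: |3−1|=2 ≤ l₃=2 ≤ 3+1=4  ✓
parity: l₁+l₂+l₃ = 6 is even  ✓

none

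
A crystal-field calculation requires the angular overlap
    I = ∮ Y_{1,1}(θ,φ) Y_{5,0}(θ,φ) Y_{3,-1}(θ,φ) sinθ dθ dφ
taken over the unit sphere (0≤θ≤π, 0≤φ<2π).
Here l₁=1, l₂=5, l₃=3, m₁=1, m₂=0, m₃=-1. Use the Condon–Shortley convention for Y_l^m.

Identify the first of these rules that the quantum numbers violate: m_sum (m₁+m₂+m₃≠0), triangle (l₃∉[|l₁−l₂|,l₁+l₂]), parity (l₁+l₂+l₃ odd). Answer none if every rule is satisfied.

azimuthal sum: 1 + 0 − 1 = 0  ✓
4 ≤ 3 ≤ 6 (triangle on l)  ✗
L = 1 + 5 + 3 = 9 (odd)

triangle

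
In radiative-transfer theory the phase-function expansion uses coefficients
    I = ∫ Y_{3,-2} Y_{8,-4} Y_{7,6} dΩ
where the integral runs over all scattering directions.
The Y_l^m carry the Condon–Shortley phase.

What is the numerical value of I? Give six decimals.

-0.105265

Rules hold: Σm=0, L=18 even, 5≤7≤11.
N = 7·17·15 = 1785
Δ = 4!·2!·12!/19! = 1/5290740
Racah Σ t=1..3: t=1:−1/7257600 t=2:+1/2073600 t=3:−1/7257600 = 1/4838400
⇒ 3j(3 8 7; 0 0 0)² = 252/20995, sgn -1
Racah Σ t=3..4: t=3:−1/479001600 t=4:+1/11496038400 = -23/11496038400
⇒ 3j(3 8 7; -2 -4 6)² = 529/81396, sgn +1
4πI² = N·(3j₀)²·(3jₘ)² = 11109/79781
I = -1·√(0.139244/4π) = -0.10526471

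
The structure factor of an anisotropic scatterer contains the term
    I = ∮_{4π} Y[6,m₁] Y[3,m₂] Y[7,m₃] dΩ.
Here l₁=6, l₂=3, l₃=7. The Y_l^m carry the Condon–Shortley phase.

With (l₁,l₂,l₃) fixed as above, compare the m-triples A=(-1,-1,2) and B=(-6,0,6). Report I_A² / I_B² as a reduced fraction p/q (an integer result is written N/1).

Same 6,3,7: normalisation and zero-m 3j drop out of the ratio.
A: Δ: 2! 10! 4! / 17! → 1/2042040; sum: t=0:+1/241920 t=1:−1/103680 t=2:+1/691200 = -59/14515200; 3j²(6 3 7; -1 -1 2) = Δ·Π!·Σ² = 3481/340340  (sign +1)
B: Δ: 2! 10! 4! / 17! → 1/2042040; sum: t=2:+1/43545600 = 1/43545600; 3j²(6 3 7; -6 0 6) = Δ·Π!·Σ² = 33/1190  (sign -1)
I_A²/I_B² = (3481/340340)/(33/1190) = 3481/9438

3481/9438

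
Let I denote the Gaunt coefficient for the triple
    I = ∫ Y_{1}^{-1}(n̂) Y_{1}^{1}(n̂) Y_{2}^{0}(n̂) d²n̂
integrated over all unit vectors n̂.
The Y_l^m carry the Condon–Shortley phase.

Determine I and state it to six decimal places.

0.126157

m-sum 0 ✓  L=4 even ✓  0≤2≤2 ✓
Π(2lᵢ+1) = 3×3×5 = 45
triangle coeff Δ(1,1,2) = 1/30
Σ_t [0,0]: t=0:+1/1 = 1/1
(3j)²=2/15 [(1 1 2; 0 0 0)], sign=+1
Σ_t [0,0]: t=0:+1/4 = 1/4
(3j)²=1/30 [(1 1 2; -1 1 0)], sign=+1
⇒ 4πI² = 1/5
I = (+1)√(1/5/(4π)) = 0.12615663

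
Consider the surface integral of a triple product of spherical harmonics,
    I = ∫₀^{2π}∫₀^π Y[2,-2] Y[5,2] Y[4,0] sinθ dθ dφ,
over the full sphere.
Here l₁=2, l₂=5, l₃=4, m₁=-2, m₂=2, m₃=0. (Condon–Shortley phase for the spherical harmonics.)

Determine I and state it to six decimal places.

0.000000

L=11 odd ⇒ parity kills the (l;000) factor ⇒ I = 0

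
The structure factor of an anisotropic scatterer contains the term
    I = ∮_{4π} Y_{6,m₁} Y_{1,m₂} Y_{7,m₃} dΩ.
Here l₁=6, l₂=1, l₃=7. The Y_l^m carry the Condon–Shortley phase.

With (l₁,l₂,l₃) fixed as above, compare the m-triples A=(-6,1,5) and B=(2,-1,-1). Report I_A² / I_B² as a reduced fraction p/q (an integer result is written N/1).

1/15

l's match ⇒ only the (l;m) 3-j factors differ between A and B.
A: triangle coeff Δ(6,1,7) = 1/1365; Σ_t [0,0]: t=0:+1/958003200 = 1/958003200; (3j)²=1/1365 [(6 1 7; -6 1 5)], sign=+1
B: triangle coeff Δ(6,1,7) = 1/1365; Σ_t [0,0]: t=0:+1/1935360 = 1/1935360; (3j)²=1/91 [(6 1 7; 2 -1 -1)], sign=+1
I_A²/I_B² = (1/1365)/(1/91) = 1/15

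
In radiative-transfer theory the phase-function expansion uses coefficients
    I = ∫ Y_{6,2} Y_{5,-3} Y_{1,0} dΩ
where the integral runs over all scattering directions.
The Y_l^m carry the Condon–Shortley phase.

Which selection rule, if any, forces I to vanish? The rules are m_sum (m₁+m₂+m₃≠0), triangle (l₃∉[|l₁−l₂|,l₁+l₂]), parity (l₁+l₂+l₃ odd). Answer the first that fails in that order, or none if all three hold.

m_sum

m₁+m₂+m₃ = 2 − 3 + 0 = -1  ✗
triangle: |6−5|=1 ≤ l₃=1 ≤ 6+5=11
parity: l₁+l₂+l₃ = 12 is even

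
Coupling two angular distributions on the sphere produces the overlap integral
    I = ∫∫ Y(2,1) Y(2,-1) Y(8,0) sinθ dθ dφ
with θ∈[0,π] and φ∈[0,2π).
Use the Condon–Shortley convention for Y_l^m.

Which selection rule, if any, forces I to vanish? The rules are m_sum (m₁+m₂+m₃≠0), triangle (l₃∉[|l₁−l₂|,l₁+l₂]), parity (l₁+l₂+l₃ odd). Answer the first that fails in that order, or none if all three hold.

m₁+m₂+m₃ = 1 − 1 + 0 = 0  ✓
triangle: |2−2|=0 ≤ l₃=8 ≤ 2+2=4  ✗
parity: l₁+l₂+l₃ = 12 is even

triangle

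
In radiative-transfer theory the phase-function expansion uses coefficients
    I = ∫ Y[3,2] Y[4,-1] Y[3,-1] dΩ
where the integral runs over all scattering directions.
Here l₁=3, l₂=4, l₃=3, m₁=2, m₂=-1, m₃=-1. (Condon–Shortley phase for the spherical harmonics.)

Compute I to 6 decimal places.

0.145070

Rules hold: Σm=0, L=10 even, 1≤3≤7.
N = 7·9·7 = 441
Δ = 4!·2!·4!/11! = 1/34650
Racah Σ t=1..3: t=1:−1/72 t=2:+1/16 t=3:−1/72 = 5/144
⇒ 3j(3 4 3; 0 0 0)² = 2/77, sgn -1
Racah Σ t=0..1: t=0:+1/144 t=1:−1/48 = -1/72
⇒ 3j(3 4 3; 2 -1 -1)² = 16/693, sgn -1
4πI² = N·(3j₀)²·(3jₘ)² = 32/121
I = +1·√(0.264463/4π) = 0.14506992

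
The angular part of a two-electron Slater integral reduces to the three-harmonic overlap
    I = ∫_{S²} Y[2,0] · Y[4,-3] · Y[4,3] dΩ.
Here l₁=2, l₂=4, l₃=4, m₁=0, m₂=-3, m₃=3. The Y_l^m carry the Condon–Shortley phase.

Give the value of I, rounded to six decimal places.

0.057344

Rules hold: Σm=0, L=10 even, 2≤4≤6.
N = 5·9·9 = 405
Δ = 2!·2!·6!/11! = 1/13860
Racah Σ t=0..2: t=0:+1/192 t=1:−1/36 t=2:+1/192 = -5/288
⇒ 3j(2 4 4; 0 0 0)² = 20/693, sgn -1
Racah Σ t=0..1: t=0:+1/480 t=1:−1/720 = 1/1440
⇒ 3j(2 4 4; 0 -3 3)² = 7/1980, sgn -1
4πI² = N·(3j₀)²·(3jₘ)² = 5/121
I = +1·√(0.0413223/4π) = 0.05734392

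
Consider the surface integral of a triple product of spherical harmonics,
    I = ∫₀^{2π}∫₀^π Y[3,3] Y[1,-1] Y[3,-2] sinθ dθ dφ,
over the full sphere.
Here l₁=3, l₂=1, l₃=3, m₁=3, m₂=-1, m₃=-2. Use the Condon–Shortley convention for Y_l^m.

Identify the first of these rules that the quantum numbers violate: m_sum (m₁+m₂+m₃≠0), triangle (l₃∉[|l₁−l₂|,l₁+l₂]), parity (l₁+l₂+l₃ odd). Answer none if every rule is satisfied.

Σmᵢ = 0  ✓
l₃∈[|l₁−l₂|,l₁+l₂]=[2,4], have l₃=3  ✓
Σlᵢ = 7 ⇒ odd  ✗

parity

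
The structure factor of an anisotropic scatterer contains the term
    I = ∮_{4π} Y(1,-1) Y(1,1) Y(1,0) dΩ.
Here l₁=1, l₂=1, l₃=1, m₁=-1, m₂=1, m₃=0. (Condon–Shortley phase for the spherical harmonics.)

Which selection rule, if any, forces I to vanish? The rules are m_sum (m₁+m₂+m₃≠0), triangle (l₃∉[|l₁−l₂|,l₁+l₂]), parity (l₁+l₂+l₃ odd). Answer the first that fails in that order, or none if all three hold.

parity

Σmᵢ = 0  ✓
l₃∈[|l₁−l₂|,l₁+l₂]=[0,2], have l₃=1  ✓
Σlᵢ = 3 ⇒ odd  ✗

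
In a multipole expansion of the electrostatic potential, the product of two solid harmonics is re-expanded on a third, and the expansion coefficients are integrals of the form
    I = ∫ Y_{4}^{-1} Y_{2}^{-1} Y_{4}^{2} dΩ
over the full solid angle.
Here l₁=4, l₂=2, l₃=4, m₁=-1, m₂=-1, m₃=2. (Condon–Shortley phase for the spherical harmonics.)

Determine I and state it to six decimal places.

0.127700

Rules hold: Σm=0, L=10 even, 2≤4≤6.
N = 9·5·9 = 405
Δ = 2!·6!·2!/11! = 1/13860
Racah Σ t=0..2: t=0:+1/192 t=1:−1/36 t=2:+1/192 = -5/288
⇒ 3j(4 2 4; 0 0 0)² = 20/693, sgn -1
Racah Σ t=0..1: t=0:+1/240 t=1:−1/96 = -1/160
⇒ 3j(4 2 4; -1 -1 2)² = 27/1540, sgn -1
4πI² = N·(3j₀)²·(3jₘ)² = 1215/5929
I = +1·√(0.204925/4π) = 0.12770047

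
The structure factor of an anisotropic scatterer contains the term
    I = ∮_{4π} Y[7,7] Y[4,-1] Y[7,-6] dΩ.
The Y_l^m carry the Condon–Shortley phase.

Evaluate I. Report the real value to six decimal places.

m-sum 0 ✓  L=18 even ✓  3≤7≤11 ✓
Π(2lᵢ+1) = 15×9×15 = 2025
triangle coeff Δ(7,4,7) = 1/58198140
Σ_t [0,4]: t=0:+1/17418240 t=1:−1/622080 t=2:+1/230400 t=3:−1/622080 t=4:+1/17418240 = 1/806400
(3j)²=2268/230945 [(7 4 7; 0 0 0)], sign=-1
Σ_t [0,0]: t=0:+1/522547200 = 1/522547200
(3j)²=143/5814 [(7 4 7; 7 -1 -6)], sign=-1
⇒ 4πI² = 51030/104329
I = (+1)√(51030/104329/(4π)) = 0.19729012

0.197290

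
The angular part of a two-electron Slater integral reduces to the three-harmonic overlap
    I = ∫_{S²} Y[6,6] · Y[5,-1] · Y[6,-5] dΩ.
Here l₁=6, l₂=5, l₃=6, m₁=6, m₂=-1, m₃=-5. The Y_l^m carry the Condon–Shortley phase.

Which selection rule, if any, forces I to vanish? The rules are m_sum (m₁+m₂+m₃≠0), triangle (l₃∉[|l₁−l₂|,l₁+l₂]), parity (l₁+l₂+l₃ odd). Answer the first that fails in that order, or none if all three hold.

parity

m₁+m₂+m₃ = 6 − 1 − 5 = 0  ✓
triangle: |6−5|=1 ≤ l₃=6 ≤ 6+5=11  ✓
parity: l₁+l₂+l₃ = 17 is odd  ✗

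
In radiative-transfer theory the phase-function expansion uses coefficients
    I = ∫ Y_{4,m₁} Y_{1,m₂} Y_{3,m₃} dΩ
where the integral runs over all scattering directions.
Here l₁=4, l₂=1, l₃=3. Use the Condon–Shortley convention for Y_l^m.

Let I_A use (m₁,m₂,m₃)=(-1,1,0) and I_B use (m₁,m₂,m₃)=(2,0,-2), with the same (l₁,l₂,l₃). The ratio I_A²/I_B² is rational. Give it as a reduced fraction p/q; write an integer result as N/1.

5/6

Shared (l₁,l₂,l₃)=(4,1,3): N and (l;000)² cancel in I_A²/I_B².
A: Δ = 2!·6!·0!/9! = 1/252; Racah Σ t=2..2: t=2:+1/72 = 1/72; ⇒ 3j(4 1 3; -1 1 0)² = 5/126, sgn -1
B: Δ = 2!·6!·0!/9! = 1/252; Racah Σ t=1..1: t=1:−1/120 = -1/120; ⇒ 3j(4 1 3; 2 0 -2)² = 1/21, sgn +1
I_A²/I_B² = (5/126)/(1/21) = 5/6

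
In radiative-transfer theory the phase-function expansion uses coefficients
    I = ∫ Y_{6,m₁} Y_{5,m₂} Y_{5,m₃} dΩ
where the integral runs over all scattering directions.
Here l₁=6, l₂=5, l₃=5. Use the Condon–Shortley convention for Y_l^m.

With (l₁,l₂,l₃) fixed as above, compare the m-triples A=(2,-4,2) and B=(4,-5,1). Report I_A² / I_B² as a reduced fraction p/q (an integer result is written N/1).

28/75

Same 6,5,5: normalisation and zero-m 3j drop out of the ratio.
A: Δ: 6! 6! 4! / 17! → 1/28588560; sum: t=0:+1/207360 t=1:−1/103680 = -1/207360; 3j²(6 5 5; 2 -4 2) = Δ·Π!·Σ² = 21/2431  (sign +1)
B: Δ: 6! 6! 4! / 17! → 1/28588560; sum: t=0:+1/829440 = 1/829440; 3j²(6 5 5; 4 -5 1) = Δ·Π!·Σ² = 225/9724  (sign +1)
I_A²/I_B² = (21/2431)/(225/9724) = 28/75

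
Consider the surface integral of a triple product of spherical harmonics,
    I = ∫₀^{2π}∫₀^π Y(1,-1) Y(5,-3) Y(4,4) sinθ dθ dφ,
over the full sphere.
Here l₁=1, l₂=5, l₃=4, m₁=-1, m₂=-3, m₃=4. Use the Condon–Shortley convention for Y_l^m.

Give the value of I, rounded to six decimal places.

Checks pass: Σm=0; 10 even; l₃=4∈[4,6].
(2·1+1)(2·5+1)(2·4+1) = 297
Δ: 2! 0! 8! / 11! → 1/495
sum: t=1:−1/576 = -1/576
3j²(1 5 4; 0 0 0) = Δ·Π!·Σ² = 5/99  (sign -1)
sum: t=2:+1/80640 = 1/80640
3j²(1 5 4; -1 -3 4) = Δ·Π!·Σ² = 1/495  (sign +1)
combine: 4πI² = 297·5/99·1/495 = 1/33
take √, sign -1: I = -0.04910640

-0.049106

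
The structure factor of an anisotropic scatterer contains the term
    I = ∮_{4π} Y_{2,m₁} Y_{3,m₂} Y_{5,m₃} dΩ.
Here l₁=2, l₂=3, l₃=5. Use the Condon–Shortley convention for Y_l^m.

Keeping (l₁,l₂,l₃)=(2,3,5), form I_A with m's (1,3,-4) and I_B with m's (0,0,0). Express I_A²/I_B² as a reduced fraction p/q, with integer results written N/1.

21/25

Shared (l₁,l₂,l₃)=(2,3,5): N and (l;000)² cancel in I_A²/I_B².
A: Δ = 0!·4!·6!/11! = 1/2310; Racah Σ t=0..0: t=0:+1/4320 = 1/4320; ⇒ 3j(2 3 5; 1 3 -4)² = 2/55, sgn -1
B: Δ = 0!·4!·6!/11! = 1/2310; Racah Σ t=0..0: t=0:+1/144 = 1/144; ⇒ 3j(2 3 5; 0 0 0)² = 10/231, sgn -1
I_A²/I_B² = (2/55)/(10/231) = 21/25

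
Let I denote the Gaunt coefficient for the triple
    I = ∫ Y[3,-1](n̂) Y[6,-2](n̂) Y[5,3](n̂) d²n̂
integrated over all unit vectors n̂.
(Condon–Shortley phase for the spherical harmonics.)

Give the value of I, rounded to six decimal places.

-0.145631

m-sum 0 ✓  L=14 even ✓  3≤5≤9 ✓
Π(2lᵢ+1) = 7×13×11 = 1001
triangle coeff Δ(3,6,5) = 1/675675
Σ_t [1,3]: t=1:−1/8640 t=2:+1/2304 t=3:−1/8640 = 7/34560
(3j)²=7/429 [(3 6 5; 0 0 0)], sign=-1
Σ_t [2,4]: t=2:+1/11520 t=3:−1/30240 t=4:+1/1935360 = 1/18432
(3j)²=7/429 [(3 6 5; -1 -2 3)], sign=+1
⇒ 4πI² = 343/1287
I = (-1)√(343/1287/(4π)) = -0.14563067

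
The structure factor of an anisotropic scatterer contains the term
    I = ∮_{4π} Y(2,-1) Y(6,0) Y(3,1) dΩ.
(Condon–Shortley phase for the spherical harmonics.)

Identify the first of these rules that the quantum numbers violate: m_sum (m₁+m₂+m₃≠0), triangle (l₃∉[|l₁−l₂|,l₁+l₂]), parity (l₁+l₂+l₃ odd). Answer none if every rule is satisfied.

triangle

m₁+m₂+m₃ = -1 + 0 + 1 = 0  ✓
triangle: |2−6|=4 ≤ l₃=3 ≤ 2+6=8  ✗
parity: l₁+l₂+l₃ = 11 is odd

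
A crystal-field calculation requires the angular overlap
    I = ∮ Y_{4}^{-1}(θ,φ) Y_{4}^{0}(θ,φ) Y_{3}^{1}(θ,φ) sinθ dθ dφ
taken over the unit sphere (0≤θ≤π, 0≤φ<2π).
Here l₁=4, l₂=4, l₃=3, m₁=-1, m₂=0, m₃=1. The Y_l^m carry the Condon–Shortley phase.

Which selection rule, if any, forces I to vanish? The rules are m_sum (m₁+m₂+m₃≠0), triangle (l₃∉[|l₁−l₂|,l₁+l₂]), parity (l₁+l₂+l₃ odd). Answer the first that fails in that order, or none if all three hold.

Σmᵢ = 0  ✓
l₃∈[|l₁−l₂|,l₁+l₂]=[0,8], have l₃=3  ✓
Σlᵢ = 11 ⇒ odd  ✗

parity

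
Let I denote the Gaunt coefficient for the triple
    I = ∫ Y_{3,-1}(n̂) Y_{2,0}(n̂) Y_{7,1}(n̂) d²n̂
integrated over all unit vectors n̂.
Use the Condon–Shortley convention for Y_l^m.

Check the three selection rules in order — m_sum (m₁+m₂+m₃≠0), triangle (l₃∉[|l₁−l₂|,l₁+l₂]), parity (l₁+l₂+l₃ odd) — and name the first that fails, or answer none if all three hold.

triangle

Σmᵢ = 0  ✓
l₃∈[|l₁−l₂|,l₁+l₂]=[1,5], have l₃=7  ✗
Σlᵢ = 12 ⇒ even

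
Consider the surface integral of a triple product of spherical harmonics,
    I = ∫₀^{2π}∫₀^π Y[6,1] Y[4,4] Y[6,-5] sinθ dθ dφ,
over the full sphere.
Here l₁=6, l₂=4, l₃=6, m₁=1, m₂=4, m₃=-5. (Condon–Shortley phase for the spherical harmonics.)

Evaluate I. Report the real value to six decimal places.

-0.102536

Checks pass: Σm=0; 16 even; l₃=6∈[2,10].
(2·6+1)(2·4+1)(2·6+1) = 1521
Δ: 4! 8! 4! / 17! → 1/15315300
sum: t=0:+1/829440 t=1:−1/25920 t=2:+1/9216 t=3:−1/25920 t=4:+1/829440 = 7/207360
3j²(6 4 6; 0 0 0) = Δ·Π!·Σ² = 28/2431  (sign +1)
sum: t=4:+1/2903040 = 1/2903040
3j²(6 4 6; 1 4 -5) = Δ·Π!·Σ² = 5/663  (sign -1)
combine: 4πI² = 1521·28/2431·5/663 = 420/3179
take √, sign -1: I = -0.10253555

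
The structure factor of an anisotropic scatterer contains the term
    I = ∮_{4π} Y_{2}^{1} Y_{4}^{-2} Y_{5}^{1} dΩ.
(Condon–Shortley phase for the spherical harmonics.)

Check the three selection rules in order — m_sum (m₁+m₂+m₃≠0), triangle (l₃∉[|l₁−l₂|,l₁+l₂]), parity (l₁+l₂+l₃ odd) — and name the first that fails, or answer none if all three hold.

Σmᵢ = 0  ✓
l₃∈[|l₁−l₂|,l₁+l₂]=[2,6], have l₃=5  ✓
Σlᵢ = 11 ⇒ odd  ✗

parity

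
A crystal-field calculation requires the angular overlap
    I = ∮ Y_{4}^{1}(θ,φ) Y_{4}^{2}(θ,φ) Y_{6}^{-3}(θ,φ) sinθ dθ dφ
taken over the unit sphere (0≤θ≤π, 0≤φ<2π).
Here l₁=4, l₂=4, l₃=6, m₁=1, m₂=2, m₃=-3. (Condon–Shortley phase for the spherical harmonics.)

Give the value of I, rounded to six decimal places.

m-sum 0 ✓  L=14 even ✓  0≤6≤8 ✓
Π(2lᵢ+1) = 9×9×13 = 1053
triangle coeff Δ(4,4,6) = 1/1261260
Σ_t [0,2]: t=0:+1/4608 t=1:−1/1296 t=2:+1/4608 = -7/20736
(3j)²=20/1287 [(4 4 6; 0 0 0)], sign=-1
Σ_t [0,2]: t=0:+1/51840 t=1:−1/5760 t=2:+1/11520 = -7/103680
(3j)²=7/858 [(4 4 6; 1 2 -3)], sign=+1
⇒ 4πI² = 210/1573
I = (-1)√(210/1573/(4π)) = -0.10307192

-0.103072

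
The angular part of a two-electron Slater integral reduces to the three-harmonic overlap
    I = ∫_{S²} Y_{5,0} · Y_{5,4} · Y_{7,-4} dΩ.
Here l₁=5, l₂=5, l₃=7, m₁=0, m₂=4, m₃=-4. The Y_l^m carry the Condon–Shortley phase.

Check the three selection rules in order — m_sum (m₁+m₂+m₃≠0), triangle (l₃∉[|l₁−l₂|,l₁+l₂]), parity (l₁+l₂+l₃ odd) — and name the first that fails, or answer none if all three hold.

parity

m₁+m₂+m₃ = 0 + 4 − 4 = 0  ✓
triangle: |5−5|=0 ≤ l₃=7 ≤ 5+5=10  ✓
parity: l₁+l₂+l₃ = 17 is odd  ✗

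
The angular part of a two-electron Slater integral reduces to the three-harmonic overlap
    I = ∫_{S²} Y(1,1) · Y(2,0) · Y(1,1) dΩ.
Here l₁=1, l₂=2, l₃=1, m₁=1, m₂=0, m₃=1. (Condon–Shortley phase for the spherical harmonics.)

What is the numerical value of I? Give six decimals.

Σmᵢ = 2 ≠ 0, so the φ-integral vanishes; I = 0

0.000000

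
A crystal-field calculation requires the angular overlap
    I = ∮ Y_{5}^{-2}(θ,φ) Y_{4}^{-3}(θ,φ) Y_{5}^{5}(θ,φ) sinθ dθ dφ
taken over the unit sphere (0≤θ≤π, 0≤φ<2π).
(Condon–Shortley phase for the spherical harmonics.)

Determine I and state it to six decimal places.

m-sum 0 ✓  L=14 even ✓  1≤5≤9 ✓
Π(2lᵢ+1) = 11×9×11 = 1089
triangle coeff Δ(5,4,5) = 1/3153150
Σ_t [0,4]: t=0:+1/69120 t=1:−1/1728 t=2:+1/576 t=3:−1/1728 t=4:+1/69120 = 7/11520
(3j)²=2/143 [(5 4 5; 0 0 0)], sign=-1
Σ_t [1,1]: t=1:−1/103680 = -1/103680
(3j)²=7/429 [(5 4 5; -2 -3 5)], sign=-1
⇒ 4πI² = 42/169
I = (+1)√(42/169/(4π)) = 0.14062948

0.140629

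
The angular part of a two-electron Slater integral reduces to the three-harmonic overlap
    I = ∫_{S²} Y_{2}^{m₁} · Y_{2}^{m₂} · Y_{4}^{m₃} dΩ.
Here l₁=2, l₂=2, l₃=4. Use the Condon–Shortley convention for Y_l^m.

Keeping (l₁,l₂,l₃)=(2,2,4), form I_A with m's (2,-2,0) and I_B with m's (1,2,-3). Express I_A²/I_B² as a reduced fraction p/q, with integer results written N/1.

Same 2,2,4: normalisation and zero-m 3j drop out of the ratio.
A: Δ: 0! 4! 4! / 9! → 1/630; sum: t=0:+1/576 = 1/576; 3j²(2 2 4; 2 -2 0) = Δ·Π!·Σ² = 1/630  (sign +1)
B: Δ: 0! 4! 4! / 9! → 1/630; sum: t=0:+1/144 = 1/144; 3j²(2 2 4; 1 2 -3) = Δ·Π!·Σ² = 1/18  (sign -1)
I_A²/I_B² = (1/630)/(1/18) = 1/35

1/35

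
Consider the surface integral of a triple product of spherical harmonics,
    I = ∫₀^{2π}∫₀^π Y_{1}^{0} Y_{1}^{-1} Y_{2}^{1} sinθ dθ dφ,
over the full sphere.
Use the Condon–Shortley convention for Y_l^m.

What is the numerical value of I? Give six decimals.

-0.218510

m-sum 0 ✓  L=4 even ✓  0≤2≤2 ✓
Π(2lᵢ+1) = 3×3×5 = 45
triangle coeff Δ(1,1,2) = 1/30
Σ_t [0,0]: t=0:+1/1 = 1/1
(3j)²=2/15 [(1 1 2; 0 0 0)], sign=+1
Σ_t [0,0]: t=0:+1/2 = 1/2
(3j)²=1/10 [(1 1 2; 0 -1 1)], sign=-1
⇒ 4πI² = 3/5
I = (-1)√(3/5/(4π)) = -0.21850969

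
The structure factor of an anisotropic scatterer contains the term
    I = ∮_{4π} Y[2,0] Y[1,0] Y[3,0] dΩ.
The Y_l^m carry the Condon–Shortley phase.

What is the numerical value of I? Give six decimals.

Rules hold: Σm=0, L=6 even, 1≤3≤3.
N = 5·3·7 = 105
Δ = 0!·4!·2!/7! = 1/105
Racah Σ t=0..0: t=0:+1/4 = 1/4
⇒ 3j(2 1 3; 0 0 0)² = 3/35, sgn -1
(m-triple is (0,0,0) — same symbol as above.)
4πI² = N·(3j₀)²·(3jₘ)² = 27/35
I = +1·√(0.771429/4π) = 0.24776670

0.247767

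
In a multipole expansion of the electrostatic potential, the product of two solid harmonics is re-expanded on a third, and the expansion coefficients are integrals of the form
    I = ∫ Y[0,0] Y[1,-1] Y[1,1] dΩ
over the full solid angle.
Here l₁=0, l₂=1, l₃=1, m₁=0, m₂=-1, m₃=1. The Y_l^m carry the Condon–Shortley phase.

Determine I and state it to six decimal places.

-0.282095

Rules hold: Σm=0, L=2 even, 1≤1≤1.
N = 1·3·3 = 9
Δ = 0!·0!·2!/3! = 1/3
Racah Σ t=0..0: t=0:+1/1 = 1/1
⇒ 3j(0 1 1; 0 0 0)² = 1/3, sgn -1
Racah Σ t=0..0: t=0:+1/2 = 1/2
⇒ 3j(0 1 1; 0 -1 1)² = 1/3, sgn +1
4πI² = N·(3j₀)²·(3jₘ)² = 1/1
I = -1·√(1/4π) = -0.28209479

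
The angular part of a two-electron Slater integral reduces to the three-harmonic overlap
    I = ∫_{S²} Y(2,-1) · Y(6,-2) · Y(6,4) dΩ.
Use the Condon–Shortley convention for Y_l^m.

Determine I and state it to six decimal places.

m-sum = -1 − 2 + 4 = 1 ≠ 0 ⇒ I = 0

0.000000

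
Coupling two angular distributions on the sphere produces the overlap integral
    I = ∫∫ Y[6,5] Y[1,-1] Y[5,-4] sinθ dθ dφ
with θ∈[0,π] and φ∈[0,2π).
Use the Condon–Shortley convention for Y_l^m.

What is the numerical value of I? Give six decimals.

Checks pass: Σm=0; 12 even; l₃=5∈[5,7].
(2·6+1)(2·1+1)(2·5+1) = 429
Δ: 2! 10! 0! / 13! → 1/858
sum: t=1:−1/14400 = -1/14400
3j²(6 1 5; 0 0 0) = Δ·Π!·Σ² = 6/143  (sign +1)
sum: t=0:+1/725760 = 1/725760
3j²(6 1 5; 5 -1 -4) = Δ·Π!·Σ² = 5/78  (sign -1)
combine: 4πI² = 429·6/143·5/78 = 15/13
take √, sign -1: I = -0.30301841

-0.303018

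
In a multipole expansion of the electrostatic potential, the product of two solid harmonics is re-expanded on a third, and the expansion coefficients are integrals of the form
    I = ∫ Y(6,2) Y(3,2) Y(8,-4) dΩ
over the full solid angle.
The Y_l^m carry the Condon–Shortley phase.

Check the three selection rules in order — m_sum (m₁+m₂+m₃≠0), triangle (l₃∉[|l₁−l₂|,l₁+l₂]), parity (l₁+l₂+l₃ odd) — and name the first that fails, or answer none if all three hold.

Σmᵢ = 0  ✓
l₃∈[|l₁−l₂|,l₁+l₂]=[3,9], have l₃=8  ✓
Σlᵢ = 17 ⇒ odd  ✗

parity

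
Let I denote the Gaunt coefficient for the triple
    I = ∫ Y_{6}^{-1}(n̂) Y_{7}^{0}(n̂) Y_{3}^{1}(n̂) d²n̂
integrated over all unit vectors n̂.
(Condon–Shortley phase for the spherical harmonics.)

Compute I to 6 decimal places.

0.006417

m-sum 0 ✓  L=16 even ✓  1≤3≤13 ✓
Π(2lᵢ+1) = 13×15×7 = 1365
triangle coeff Δ(6,7,3) = 1/2042040
Σ_t [4,6]: t=4:+1/207360 t=5:−1/57600 t=6:+1/207360 = -1/129600
(3j)²=168/12155 [(6 7 3; 0 0 0)], sign=+1
Σ_t [5,7]: t=5:−1/115200 t=6:+1/103680 t=7:−1/1451520 = 1/3628800
(3j)²=1/36465 [(6 7 3; -1 0 1)], sign=+1
⇒ 4πI² = 1176/2272985
I = (+1)√(1176/2272985/(4π)) = 0.00641653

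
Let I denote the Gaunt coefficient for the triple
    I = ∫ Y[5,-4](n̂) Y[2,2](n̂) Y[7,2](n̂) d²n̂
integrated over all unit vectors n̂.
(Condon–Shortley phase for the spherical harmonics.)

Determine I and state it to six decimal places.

0.025340

Checks pass: Σm=0; 14 even; l₃=7∈[3,7].
(2·5+1)(2·2+1)(2·7+1) = 825
Δ: 0! 10! 4! / 15! → 1/15015
sum: t=0:+1/57600 = 1/57600
3j²(5 2 7; 0 0 0) = Δ·Π!·Σ² = 21/715  (sign -1)
sum: t=0:+1/8709120 = 1/8709120
3j²(5 2 7; -4 2 2) = Δ·Π!·Σ² = 1/3003  (sign -1)
combine: 4πI² = 825·21/715·1/3003 = 15/1859
take √, sign +1: I = 0.02533967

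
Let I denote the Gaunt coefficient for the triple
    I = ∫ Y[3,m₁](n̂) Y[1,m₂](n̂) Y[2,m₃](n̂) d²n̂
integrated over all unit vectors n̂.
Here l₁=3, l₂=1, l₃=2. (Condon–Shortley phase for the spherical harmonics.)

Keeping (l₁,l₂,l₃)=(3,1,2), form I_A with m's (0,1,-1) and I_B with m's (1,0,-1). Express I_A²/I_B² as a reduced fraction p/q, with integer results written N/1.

3/8

l's match ⇒ only the (l;m) 3-j factors differ between A and B.
A: triangle coeff Δ(3,1,2) = 1/105; Σ_t [2,2]: t=2:+1/12 = 1/12; (3j)²=1/35 [(3 1 2; 0 1 -1)], sign=-1
B: triangle coeff Δ(3,1,2) = 1/105; Σ_t [1,1]: t=1:−1/6 = -1/6; (3j)²=8/105 [(3 1 2; 1 0 -1)], sign=+1
I_A²/I_B² = (1/35)/(8/105) = 3/8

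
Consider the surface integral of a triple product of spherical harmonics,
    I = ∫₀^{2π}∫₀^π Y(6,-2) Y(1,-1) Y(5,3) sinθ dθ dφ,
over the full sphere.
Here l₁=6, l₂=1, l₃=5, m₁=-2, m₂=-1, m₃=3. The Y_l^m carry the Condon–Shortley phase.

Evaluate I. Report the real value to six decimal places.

m-sum 0 ✓  L=12 even ✓  5≤5≤7 ✓
Π(2lᵢ+1) = 13×3×11 = 429
triangle coeff Δ(6,1,5) = 1/858
Σ_t [1,1]: t=1:−1/14400 = -1/14400
(3j)²=6/143 [(6 1 5; 0 0 0)], sign=+1
Σ_t [0,0]: t=0:+1/161280 = 1/161280
(3j)²=1/143 [(6 1 5; -2 -1 3)], sign=+1
⇒ 4πI² = 18/143
I = (+1)√(18/143/(4π)) = 0.10008369

0.100084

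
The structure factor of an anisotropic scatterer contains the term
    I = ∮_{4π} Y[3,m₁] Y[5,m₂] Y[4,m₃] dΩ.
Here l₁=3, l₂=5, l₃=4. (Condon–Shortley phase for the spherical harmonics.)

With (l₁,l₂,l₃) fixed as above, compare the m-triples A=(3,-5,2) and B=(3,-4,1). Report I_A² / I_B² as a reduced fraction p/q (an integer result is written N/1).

5/9

l's match ⇒ only the (l;m) 3-j factors differ between A and B.
A: triangle coeff Δ(3,5,4) = 1/180180; Σ_t [0,0]: t=0:+1/34560 = 1/34560; (3j)²=5/286 [(3 5 4; 3 -5 2)], sign=+1
B: triangle coeff Δ(3,5,4) = 1/180180; Σ_t [0,0]: t=0:+1/5760 = 1/5760; (3j)²=9/286 [(3 5 4; 3 -4 1)], sign=-1
I_A²/I_B² = (5/286)/(9/286) = 5/9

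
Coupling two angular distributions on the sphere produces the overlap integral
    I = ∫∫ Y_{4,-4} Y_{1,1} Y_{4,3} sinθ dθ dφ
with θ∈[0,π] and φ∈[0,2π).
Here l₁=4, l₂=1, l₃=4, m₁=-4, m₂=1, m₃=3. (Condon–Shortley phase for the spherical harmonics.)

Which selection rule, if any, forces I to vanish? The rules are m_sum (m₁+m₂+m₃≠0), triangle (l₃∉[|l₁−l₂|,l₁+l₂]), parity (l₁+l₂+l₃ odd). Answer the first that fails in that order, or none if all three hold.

azimuthal sum: -4 + 1 + 3 = 0  ✓
3 ≤ 4 ≤ 5 (triangle on l)  ✓
L = 4 + 1 + 4 = 9 (odd)  ✗

parity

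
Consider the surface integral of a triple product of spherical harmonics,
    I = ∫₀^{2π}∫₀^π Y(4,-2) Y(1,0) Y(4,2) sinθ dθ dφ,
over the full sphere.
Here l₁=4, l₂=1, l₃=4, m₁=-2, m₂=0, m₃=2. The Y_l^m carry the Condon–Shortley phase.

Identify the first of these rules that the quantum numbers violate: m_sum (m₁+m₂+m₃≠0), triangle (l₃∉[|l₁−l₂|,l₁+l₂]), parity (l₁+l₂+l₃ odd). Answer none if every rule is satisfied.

azimuthal sum: -2 + 0 + 2 = 0  ✓
3 ≤ 4 ≤ 5 (triangle on l)  ✓
L = 4 + 1 + 4 = 9 (odd)  ✗

parity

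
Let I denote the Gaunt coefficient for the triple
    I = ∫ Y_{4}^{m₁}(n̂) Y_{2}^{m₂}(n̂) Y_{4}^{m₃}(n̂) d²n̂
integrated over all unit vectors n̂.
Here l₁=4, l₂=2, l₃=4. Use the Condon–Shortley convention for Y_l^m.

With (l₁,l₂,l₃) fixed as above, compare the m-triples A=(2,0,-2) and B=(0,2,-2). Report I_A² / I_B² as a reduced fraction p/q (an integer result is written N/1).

16/135

l's match ⇒ only the (l;m) 3-j factors differ between A and B.
A: triangle coeff Δ(4,2,4) = 1/13860; Σ_t [0,2]: t=0:+1/192 t=1:−1/120 t=2:+1/2880 = -1/360; (3j)²=16/3465 [(4 2 4; 2 0 -2)], sign=-1
B: triangle coeff Δ(4,2,4) = 1/13860; Σ_t [2,2]: t=2:+1/192 = 1/192; (3j)²=3/77 [(4 2 4; 0 2 -2)], sign=+1
I_A²/I_B² = (16/3465)/(3/77) = 16/135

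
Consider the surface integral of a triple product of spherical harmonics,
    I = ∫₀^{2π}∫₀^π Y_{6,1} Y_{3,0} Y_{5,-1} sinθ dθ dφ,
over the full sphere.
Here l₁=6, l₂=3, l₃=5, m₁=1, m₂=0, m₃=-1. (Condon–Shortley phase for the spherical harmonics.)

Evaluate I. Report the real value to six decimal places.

-0.123080

m-sum 0 ✓  L=14 even ✓  3≤5≤9 ✓
Π(2lᵢ+1) = 13×7×11 = 1001
triangle coeff Δ(6,3,5) = 1/675675
Σ_t [1,3]: t=1:−1/8640 t=2:+1/2304 t=3:−1/8640 = 7/34560
(3j)²=7/429 [(6 3 5; 0 0 0)], sign=-1
Σ_t [1,3]: t=1:−1/6912 t=2:+1/2880 t=3:−1/17280 = 1/6912
(3j)²=5/429 [(6 3 5; 1 0 -1)], sign=+1
⇒ 4πI² = 245/1287
I = (-1)√(245/1287/(4π)) = -0.12308038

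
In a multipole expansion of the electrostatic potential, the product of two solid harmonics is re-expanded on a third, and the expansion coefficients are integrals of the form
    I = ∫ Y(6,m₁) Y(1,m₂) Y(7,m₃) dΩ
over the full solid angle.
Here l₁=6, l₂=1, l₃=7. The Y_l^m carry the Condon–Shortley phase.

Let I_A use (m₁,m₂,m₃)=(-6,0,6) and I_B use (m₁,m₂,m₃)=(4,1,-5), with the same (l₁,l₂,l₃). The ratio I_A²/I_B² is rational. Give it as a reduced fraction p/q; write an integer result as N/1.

Shared (l₁,l₂,l₃)=(6,1,7): N and (l;000)² cancel in I_A²/I_B².
A: Δ = 0!·12!·2!/15! = 1/1365; Racah Σ t=0..0: t=0:+1/479001600 = 1/479001600; ⇒ 3j(6 1 7; -6 0 6)² = 1/105, sgn -1
B: Δ = 0!·12!·2!/15! = 1/1365; Racah Σ t=0..0: t=0:+1/14515200 = 1/14515200; ⇒ 3j(6 1 7; 4 1 -5)² = 22/455, sgn +1
I_A²/I_B² = (1/105)/(22/455) = 13/66

13/66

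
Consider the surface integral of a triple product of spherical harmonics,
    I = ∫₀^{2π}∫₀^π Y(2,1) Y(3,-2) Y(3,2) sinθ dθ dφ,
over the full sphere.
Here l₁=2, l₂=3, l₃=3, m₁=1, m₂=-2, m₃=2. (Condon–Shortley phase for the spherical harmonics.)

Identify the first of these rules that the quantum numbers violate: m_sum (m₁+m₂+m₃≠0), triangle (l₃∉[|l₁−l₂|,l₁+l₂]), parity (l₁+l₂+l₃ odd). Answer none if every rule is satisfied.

Σmᵢ = 1  ✗
l₃∈[|l₁−l₂|,l₁+l₂]=[1,5], have l₃=3
Σlᵢ = 8 ⇒ even

m_sum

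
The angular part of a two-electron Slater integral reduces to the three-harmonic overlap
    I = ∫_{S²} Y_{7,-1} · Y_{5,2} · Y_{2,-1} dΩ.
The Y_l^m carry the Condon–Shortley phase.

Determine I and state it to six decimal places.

Checks pass: Σm=0; 14 even; l₃=2∈[2,12].
(2·7+1)(2·5+1)(2·2+1) = 825
Δ: 10! 4! 0! / 15! → 1/15015
sum: t=5:−1/57600 = -1/57600
3j²(7 5 2; 0 0 0) = Δ·Π!·Σ² = 21/715  (sign -1)
sum: t=7:−1/181440 = -1/181440
3j²(7 5 2; -1 2 -1) = Δ·Π!·Σ² = 32/3003  (sign +1)
combine: 4πI² = 825·21/715·32/3003 = 480/1859
take √, sign -1: I = -0.14334284

-0.143343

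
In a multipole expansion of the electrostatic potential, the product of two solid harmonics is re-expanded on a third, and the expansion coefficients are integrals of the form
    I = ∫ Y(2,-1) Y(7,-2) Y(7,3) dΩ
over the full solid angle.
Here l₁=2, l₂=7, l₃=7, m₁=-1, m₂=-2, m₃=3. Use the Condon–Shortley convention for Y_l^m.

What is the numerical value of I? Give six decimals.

-0.123591

Rules hold: Σm=0, L=16 even, 5≤7≤9.
N = 5·15·15 = 1125
Δ = 2!·2!·12!/17! = 1/185640
Racah Σ t=0..2: t=0:+1/2419200 t=1:−1/518400 t=2:+1/2419200 = -1/907200
⇒ 3j(2 7 7; 0 0 0)² = 56/3315, sgn +1
Racah Σ t=1..2: t=1:−1/1935360 t=2:+1/4354560 = -1/3483648
⇒ 3j(2 7 7; -1 -2 3)² = 125/12376, sgn -1
4πI² = N·(3j₀)²·(3jₘ)² = 9375/48841
I = -1·√(0.191949/4π) = -0.12359145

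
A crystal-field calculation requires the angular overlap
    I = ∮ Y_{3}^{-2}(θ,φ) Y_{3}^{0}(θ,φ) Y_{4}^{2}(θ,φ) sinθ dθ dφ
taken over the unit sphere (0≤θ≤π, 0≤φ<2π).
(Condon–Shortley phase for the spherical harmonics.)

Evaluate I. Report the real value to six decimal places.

-0.044418

Rules hold: Σm=0, L=10 even, 0≤4≤6.
N = 7·7·9 = 441
Δ = 2!·4!·4!/11! = 1/34650
Racah Σ t=0..2: t=0:+1/72 t=1:−1/16 t=2:+1/72 = -5/144
⇒ 3j(3 3 4; 0 0 0)² = 2/77, sgn -1
Racah Σ t=1..2: t=1:−1/96 t=2:+1/72 = 1/288
⇒ 3j(3 3 4; -2 0 2)² = 1/462, sgn +1
4πI² = N·(3j₀)²·(3jₘ)² = 3/121
I = -1·√(0.0247934/4π) = -0.04441841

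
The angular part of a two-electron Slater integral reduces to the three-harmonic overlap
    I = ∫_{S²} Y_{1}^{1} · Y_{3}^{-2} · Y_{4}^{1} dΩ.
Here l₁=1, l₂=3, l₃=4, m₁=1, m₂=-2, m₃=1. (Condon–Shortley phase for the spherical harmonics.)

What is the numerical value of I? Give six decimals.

-0.106622

Rules hold: Σm=0, L=8 even, 2≤4≤4.
N = 3·7·9 = 189
Δ = 0!·2!·6!/9! = 1/252
Racah Σ t=0..0: t=0:+1/36 = 1/36
⇒ 3j(1 3 4; 0 0 0)² = 4/63, sgn +1
Racah Σ t=0..0: t=0:+1/240 = 1/240
⇒ 3j(1 3 4; 1 -2 1)² = 1/84, sgn -1
4πI² = N·(3j₀)²·(3jₘ)² = 1/7
I = -1·√(0.142857/4π) = -0.10662181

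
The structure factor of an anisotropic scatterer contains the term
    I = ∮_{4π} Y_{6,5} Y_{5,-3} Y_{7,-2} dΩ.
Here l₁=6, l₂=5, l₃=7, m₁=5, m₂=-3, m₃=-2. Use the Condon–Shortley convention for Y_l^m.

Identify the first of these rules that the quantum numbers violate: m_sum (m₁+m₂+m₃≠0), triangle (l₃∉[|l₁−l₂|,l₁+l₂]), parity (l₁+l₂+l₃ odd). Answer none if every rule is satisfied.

m₁+m₂+m₃ = 5 − 3 − 2 = 0  ✓
triangle: |6−5|=1 ≤ l₃=7 ≤ 6+5=11  ✓
parity: l₁+l₂+l₃ = 18 is even  ✓

none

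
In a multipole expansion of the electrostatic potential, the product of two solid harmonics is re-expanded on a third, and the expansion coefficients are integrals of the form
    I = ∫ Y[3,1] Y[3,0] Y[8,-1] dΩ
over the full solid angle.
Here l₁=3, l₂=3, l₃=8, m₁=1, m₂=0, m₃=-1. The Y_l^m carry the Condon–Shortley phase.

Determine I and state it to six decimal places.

l₃=8 ∉ [0,6] — triangle fails ⇒ I = 0

0.000000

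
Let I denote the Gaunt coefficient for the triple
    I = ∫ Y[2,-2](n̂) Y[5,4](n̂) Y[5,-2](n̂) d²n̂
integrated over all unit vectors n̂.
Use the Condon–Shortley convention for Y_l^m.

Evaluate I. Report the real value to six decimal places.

-0.137240

m-sum 0 ✓  L=12 even ✓  3≤5≤7 ✓
Π(2lᵢ+1) = 5×11×11 = 605
triangle coeff Δ(2,5,5) = 1/38610
Σ_t [0,2]: t=0:+1/2880 t=1:−1/576 t=2:+1/2880 = -1/960
(3j)²=10/429 [(2 5 5; 0 0 0)], sign=+1
Σ_t [2,2]: t=2:+1/20160 = 1/20160
(3j)²=12/715 [(2 5 5; -2 4 -2)], sign=-1
⇒ 4πI² = 40/169
I = (-1)√(40/169/(4π)) = -0.13724032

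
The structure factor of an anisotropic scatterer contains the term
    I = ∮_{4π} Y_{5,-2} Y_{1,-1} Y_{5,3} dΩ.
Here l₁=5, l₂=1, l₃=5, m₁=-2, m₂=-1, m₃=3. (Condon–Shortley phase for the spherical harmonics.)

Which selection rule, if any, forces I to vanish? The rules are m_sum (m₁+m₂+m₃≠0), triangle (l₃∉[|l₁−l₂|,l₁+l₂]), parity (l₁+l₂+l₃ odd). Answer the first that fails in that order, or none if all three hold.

parity

m₁+m₂+m₃ = -2 − 1 + 3 = 0  ✓
triangle: |5−1|=4 ≤ l₃=5 ≤ 5+1=6  ✓
parity: l₁+l₂+l₃ = 11 is odd  ✗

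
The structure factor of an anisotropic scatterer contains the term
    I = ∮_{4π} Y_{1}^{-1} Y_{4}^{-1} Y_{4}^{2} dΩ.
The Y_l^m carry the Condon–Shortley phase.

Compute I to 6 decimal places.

0.000000

Σlᵢ=9 odd — θ-integrand is odd under cosθ→−cosθ; I=0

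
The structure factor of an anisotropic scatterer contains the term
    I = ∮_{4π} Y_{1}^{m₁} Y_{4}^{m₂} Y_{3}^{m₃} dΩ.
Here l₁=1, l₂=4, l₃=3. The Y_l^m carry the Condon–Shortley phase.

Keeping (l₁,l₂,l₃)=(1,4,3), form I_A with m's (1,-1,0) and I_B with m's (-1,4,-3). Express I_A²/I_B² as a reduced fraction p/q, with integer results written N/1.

Same 1,4,3: normalisation and zero-m 3j drop out of the ratio.
A: Δ: 2! 0! 6! / 9! → 1/252; sum: t=0:+1/72 = 1/72; 3j²(1 4 3; 1 -1 0) = Δ·Π!·Σ² = 5/126  (sign -1)
B: Δ: 2! 0! 6! / 9! → 1/252; sum: t=2:+1/1440 = 1/1440; 3j²(1 4 3; -1 4 -3) = Δ·Π!·Σ² = 1/9  (sign +1)
I_A²/I_B² = (5/126)/(1/9) = 5/14

5/14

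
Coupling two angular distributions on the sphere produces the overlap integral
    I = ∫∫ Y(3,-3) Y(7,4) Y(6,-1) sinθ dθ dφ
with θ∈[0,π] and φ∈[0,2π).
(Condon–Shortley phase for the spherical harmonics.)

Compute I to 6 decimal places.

-0.190770

m-sum 0 ✓  L=16 even ✓  4≤6≤10 ✓
Π(2lᵢ+1) = 7×15×13 = 1365
triangle coeff Δ(3,7,6) = 1/2042040
Σ_t [1,3]: t=1:−1/207360 t=2:+1/57600 t=3:−1/207360 = 1/129600
(3j)²=168/12155 [(3 7 6; 0 0 0)], sign=+1
Σ_t [4,4]: t=4:+1/1451520 = 1/1451520
(3j)²=75/3094 [(3 7 6; -3 4 -1)], sign=-1
⇒ 4πI² = 18900/41327
I = (-1)√(18900/41327/(4π)) = -0.19076954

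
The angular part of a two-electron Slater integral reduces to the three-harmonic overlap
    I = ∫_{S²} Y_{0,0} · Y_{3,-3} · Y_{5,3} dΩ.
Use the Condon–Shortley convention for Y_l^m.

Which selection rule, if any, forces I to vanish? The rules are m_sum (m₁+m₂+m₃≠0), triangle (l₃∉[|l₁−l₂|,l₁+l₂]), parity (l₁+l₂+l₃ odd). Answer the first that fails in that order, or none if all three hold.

m₁+m₂+m₃ = 0 − 3 + 3 = 0  ✓
triangle: |0−3|=3 ≤ l₃=5 ≤ 0+3=3  ✗
parity: l₁+l₂+l₃ = 8 is even

triangle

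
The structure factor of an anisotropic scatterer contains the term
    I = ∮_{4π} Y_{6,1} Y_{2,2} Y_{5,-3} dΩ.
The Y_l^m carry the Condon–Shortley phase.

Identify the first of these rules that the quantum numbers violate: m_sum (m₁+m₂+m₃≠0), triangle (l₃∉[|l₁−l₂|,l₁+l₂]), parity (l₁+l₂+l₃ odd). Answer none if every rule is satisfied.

parity

m₁+m₂+m₃ = 1 + 2 − 3 = 0  ✓
triangle: |6−2|=4 ≤ l₃=5 ≤ 6+2=8  ✓
parity: l₁+l₂+l₃ = 13 is odd  ✗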